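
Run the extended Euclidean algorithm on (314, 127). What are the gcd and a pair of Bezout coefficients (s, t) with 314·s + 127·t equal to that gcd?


Euclidean algorithm on (314, 127) — divide until remainder is 0:
  314 = 2 · 127 + 60
  127 = 2 · 60 + 7
  60 = 8 · 7 + 4
  7 = 1 · 4 + 3
  4 = 1 · 3 + 1
  3 = 3 · 1 + 0
gcd(314, 127) = 1.
Track Bezout coefficients alongside the remainders: start with r₀ = 314 = a·1 + b·0 (s = 1, t = 0) and r₁ = 127 = a·0 + b·1 (s = 0, t = 1); each new remainder r_{k+1} = r_{k-1} − q_k·r_k inherits s_{k+1} = s_{k-1} − q_k·s_k, t_{k+1} = t_{k-1} − q_k·t_k, so r_k = a·s_k + b·t_k at every step:
  q = 2: r = 60, s = 1 − 2·0 = 1, t = 0 − 2·1 = -2  (check: 314·1 + 127·(-2) = 60)
  q = 2: r = 7, s = 0 − 2·1 = -2, t = 1 − 2·(-2) = 5  (check: 314·(-2) + 127·5 = 7)
  q = 8: r = 4, s = 1 − 8·(-2) = 17, t = -2 − 8·5 = -42  (check: 314·17 + 127·(-42) = 4)
  q = 1: r = 3, s = -2 − 1·17 = -19, t = 5 − 1·(-42) = 47  (check: 314·(-19) + 127·47 = 3)
  q = 1: r = 1, s = 17 − 1·(-19) = 36, t = -42 − 1·47 = -89  (check: 314·36 + 127·(-89) = 1)
The row with r = 1 (the gcd) gives the Bezout coefficients s = 36, t = -89.
Result: 314 · (36) + 127 · (-89) = 1.

gcd(314, 127) = 1; s = 36, t = -89 (check: 314·36 + 127·(-89) = 1).


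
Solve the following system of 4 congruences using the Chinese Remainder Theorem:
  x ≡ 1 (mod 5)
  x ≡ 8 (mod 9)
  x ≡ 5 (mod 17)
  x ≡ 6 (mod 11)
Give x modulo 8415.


Product of moduli M = 5 · 9 · 17 · 11 = 8415.
Merge one congruence at a time:
  Start: x ≡ 1 (mod 5).
  Combine with x ≡ 8 (mod 9); new modulus lcm = 45.
    Write x = 1 + 5·t and substitute into x ≡ 8 (mod 9): 5·t ≡ 8 − 1 = 7 (mod 9).
    The inverse of 5 mod 9 is 2 (since 5·2 = 10 = 1·9 + 1), so t ≡ 2·7 = 14 ≡ 5 (mod 9).
    Then x = 1 + 5·5 = 26, valid modulo lcm(5, 9) = 45: x ≡ 26 (mod 45).
  Combine with x ≡ 5 (mod 17); new modulus lcm = 765.
    Write x = 26 + 45·t and substitute into x ≡ 5 (mod 17): 45·t ≡ 5 − 26 = -21 (mod 17).
    Reduce coefficients mod 17: 11·t ≡ 13 (mod 17).
    The inverse of 11 mod 17 is 14 (since 11·14 = 154 = 9·17 + 1), so t ≡ 14·13 = 182 ≡ 12 (mod 17).
    Then x = 26 + 45·12 = 566, valid modulo lcm(45, 17) = 765: x ≡ 566 (mod 765).
  Combine with x ≡ 6 (mod 11); new modulus lcm = 8415.
    Write x = 566 + 765·t and substitute into x ≡ 6 (mod 11): 765·t ≡ 6 − 566 = -560 (mod 11).
    Reduce coefficients mod 11: 6·t ≡ 1 (mod 11).
    The inverse of 6 mod 11 is 2 (since 6·2 = 12 = 1·11 + 1), so t ≡ 2·1 = 2 ≡ 2 (mod 11).
    Then x = 566 + 765·2 = 2096, valid modulo lcm(765, 11) = 8415: x ≡ 2096 (mod 8415).
Verify against each original: 2096 mod 5 = 1, 2096 mod 9 = 8, 2096 mod 17 = 5, 2096 mod 11 = 6.

x ≡ 2096 (mod 8415).


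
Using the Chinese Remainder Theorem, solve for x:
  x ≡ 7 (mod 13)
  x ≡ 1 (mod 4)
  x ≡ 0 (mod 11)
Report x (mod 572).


Moduli 13, 4, 11 are pairwise coprime; by CRT there is a unique solution modulo M = 13 · 4 · 11 = 572.
Solve pairwise, accumulating the modulus:
  Start with x ≡ 7 (mod 13).
  Combine with x ≡ 1 (mod 4): since gcd(13, 4) = 1, we get a unique residue mod 52.
    Write x = 7 + 13·t and substitute into x ≡ 1 (mod 4): 13·t ≡ 1 − 7 = -6 (mod 4).
    Reduce coefficients mod 4: 1·t ≡ 2 (mod 4).
    So t ≡ 2 (mod 4).
    Then x = 7 + 13·2 = 33, valid modulo lcm(13, 4) = 52: x ≡ 33 (mod 52).
  Combine with x ≡ 0 (mod 11): since gcd(52, 11) = 1, we get a unique residue mod 572.
    Write x = 33 + 52·t and substitute into x ≡ 0 (mod 11): 52·t ≡ 0 − 33 = -33 (mod 11).
    Reduce coefficients mod 11: 8·t ≡ 0 (mod 11).
    The inverse of 8 mod 11 is 7 (since 8·7 = 56 = 5·11 + 1), so t ≡ 7·0 = 0 ≡ 0 (mod 11).
    Then x = 33 + 52·0 = 33, valid modulo lcm(52, 11) = 572: x ≡ 33 (mod 572).
Verify: 33 mod 13 = 7 ✓, 33 mod 4 = 1 ✓, 33 mod 11 = 0 ✓.

x ≡ 33 (mod 572).


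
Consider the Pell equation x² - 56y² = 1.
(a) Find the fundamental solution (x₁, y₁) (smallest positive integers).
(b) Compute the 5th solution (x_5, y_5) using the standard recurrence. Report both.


Step 1: Find the fundamental solution (x₁, y₁) of x² - 56y² = 1.
  Expand √56 as a continued fraction. a₀ = ⌊√56⌋ = 7; iterate m_{k+1} = d_k·a_k − m_k, d_{k+1} = (56 − m_{k+1}²)/d_k, a_{k+1} = ⌊(a₀ + m_{k+1})/d_{k+1}⌋ (starting m₀ = 0, d₀ = 1), with convergents p_k = a_k·p_{k-1} + p_{k-2}, q_k = a_k·q_{k-1} + q_{k-2} (p₋₁ = 1, q₋₁ = 0):
  k = 0: a₀ = 7; p₀/q₀ = 7/1; p₀² − 56·q₀² = 49 − 56 = -7.
  k = 1: m = 7, d = 7, a = ⌊(7 + 7)/7⌋ = 2; p/q = (2·7 + 1)/(2·1 + 0) = 15/2; p² − 56·q² = 225 − 224 = 1.
  The first convergent with p² − 56·q² = 1 gives the fundamental solution (x₁, y₁) = (15, 2).
Step 2: Apply the recurrence (x_{n+1}, y_{n+1}) = (x₁x_n + 56y₁y_n, x₁y_n + y₁x_n) repeatedly.
  From (x_1, y_1) = (15, 2): x_2 = 15·15 + 56·2·2 = 449; y_2 = 15·2 + 2·15 = 60.
  From (x_2, y_2) = (449, 60): x_3 = 15·449 + 56·2·60 = 13455; y_3 = 15·60 + 2·449 = 1798.
  From (x_3, y_3) = (13455, 1798): x_4 = 15·13455 + 56·2·1798 = 403201; y_4 = 15·1798 + 2·13455 = 53880.
  From (x_4, y_4) = (403201, 53880): x_5 = 15·403201 + 56·2·53880 = 12082575; y_5 = 15·53880 + 2·403201 = 1614602.
Step 3: Verify x_5² - 56·y_5² = 145988618630625 - 145988618630624 = 1 (should be 1). ✓

(x_1, y_1) = (15, 2); (x_5, y_5) = (12082575, 1614602).


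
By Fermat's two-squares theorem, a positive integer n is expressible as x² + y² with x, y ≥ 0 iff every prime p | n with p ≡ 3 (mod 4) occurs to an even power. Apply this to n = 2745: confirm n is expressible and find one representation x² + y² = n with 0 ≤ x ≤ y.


Step 1: Factor n = 2745 = 3^2 · 5 · 61.
Step 2: Check the mod-4 condition on each prime factor: 3 ≡ 3 (mod 4), exponent 2 (must be even); 5 ≡ 1 (mod 4), exponent 1; 61 ≡ 1 (mod 4), exponent 1.
All primes ≡ 3 (mod 4) appear to even exponent (or don't appear), so by the two-squares theorem n IS expressible as a sum of two squares.
Step 3: Build a representation. Group n = k² · m with k = 3 and m = 5 · 61 = 305 (a product of primes ≡ 1 (mod 4)); a representation of m scales to one of n via (k·x)² + (k·y)² = k²(x² + y²). Each prime p ≡ 1 (mod 4) is itself a sum of two squares; find a² by testing p − a² for a perfect square:
  5: 5 − 1² = 4 = 2² ⇒ 5 = 1² + 2².
  61: 61 − 1² = 60, 61 − 2² = 57, 61 − 3² = 52, 61 − 4² = 45, 61 − 5² = 36 = 6² ⇒ 61 = 5² + 6².
  Combine using the Brahmagupta–Fibonacci identity (a² + b²)(c² + d²) = (ac − bd)² + (ad + bc)² = (ac + bd)² + (ad − bc)²:
  5 · 61 = 305: from (1² + 2²)(5² + 6²), take (1·5 − 2·6, 1·6 + 2·5) = (5 − 12, 6 + 10) = (-7, 16); dropping signs (only squares matter) gives (7, 16); check 7² + 16² = 49 + 256 = 305 ✓.
  Scale by k = 3: (3·7, 3·16) = (21, 48).
Step 4: Order so x ≤ y and verify: 21² + 48² = 441 + 2304 = 2745 = n. ✓

n = 2745 = 21² + 48² (one valid representation with x ≤ y).


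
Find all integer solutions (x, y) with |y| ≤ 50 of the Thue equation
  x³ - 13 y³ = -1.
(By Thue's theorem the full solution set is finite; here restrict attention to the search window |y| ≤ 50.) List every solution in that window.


The equation is x³ - 13y³ = -1. For fixed y, x³ = 13·y³ − 1, so a solution requires the RHS to be a perfect cube.
Strategy: iterate y from -50 to 50, compute RHS = 13·y³ − 1, and check whether it is a (positive or negative) perfect cube.
Check small values of y:
  y = 0: RHS = -1 = (-1)³ ⇒ x = -1 works.
  y = 1: RHS = 12 is not a perfect cube.
  y = -1: RHS = -14 is not a perfect cube.
  y = 2: RHS = 103 is not a perfect cube.
  y = -2: RHS = -105 is not a perfect cube.
  y = 3: RHS = 350 is not a perfect cube.
  y = -3: RHS = -352 is not a perfect cube.
Continuing the search up to |y| = 50 finds no further solutions beyond those listed.
Collected solutions: (-1, 0).

Solutions (with |y| ≤ 50): (-1, 0).


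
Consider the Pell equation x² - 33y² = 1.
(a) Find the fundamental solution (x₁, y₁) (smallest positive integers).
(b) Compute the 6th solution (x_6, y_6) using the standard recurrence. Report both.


Step 1: Find the fundamental solution (x₁, y₁) of x² - 33y² = 1.
  Expand √33 as a continued fraction. a₀ = ⌊√33⌋ = 5; iterate m_{k+1} = d_k·a_k − m_k, d_{k+1} = (33 − m_{k+1}²)/d_k, a_{k+1} = ⌊(a₀ + m_{k+1})/d_{k+1}⌋ (starting m₀ = 0, d₀ = 1), with convergents p_k = a_k·p_{k-1} + p_{k-2}, q_k = a_k·q_{k-1} + q_{k-2} (p₋₁ = 1, q₋₁ = 0):
  k = 0: a₀ = 5; p₀/q₀ = 5/1; p₀² − 33·q₀² = 25 − 33 = -8.
  k = 1: m = 5, d = 8, a = ⌊(5 + 5)/8⌋ = 1; p/q = (1·5 + 1)/(1·1 + 0) = 6/1; p² − 33·q² = 36 − 33 = 3.
  k = 2: m = 3, d = 3, a = ⌊(5 + 3)/3⌋ = 2; p/q = (2·6 + 5)/(2·1 + 1) = 17/3; p² − 33·q² = 289 − 297 = -8.
  k = 3: m = 3, d = 8, a = ⌊(5 + 3)/8⌋ = 1; p/q = (1·17 + 6)/(1·3 + 1) = 23/4; p² − 33·q² = 529 − 528 = 1.
  The first convergent with p² − 33·q² = 1 gives the fundamental solution (x₁, y₁) = (23, 4).
Step 2: Apply the recurrence (x_{n+1}, y_{n+1}) = (x₁x_n + 33y₁y_n, x₁y_n + y₁x_n) repeatedly.
  From (x_1, y_1) = (23, 4): x_2 = 23·23 + 33·4·4 = 1057; y_2 = 23·4 + 4·23 = 184.
  From (x_2, y_2) = (1057, 184): x_3 = 23·1057 + 33·4·184 = 48599; y_3 = 23·184 + 4·1057 = 8460.
  From (x_3, y_3) = (48599, 8460): x_4 = 23·48599 + 33·4·8460 = 2234497; y_4 = 23·8460 + 4·48599 = 388976.
  From (x_4, y_4) = (2234497, 388976): x_5 = 23·2234497 + 33·4·388976 = 102738263; y_5 = 23·388976 + 4·2234497 = 17884436.
  From (x_5, y_5) = (102738263, 17884436): x_6 = 23·102738263 + 33·4·17884436 = 4723725601; y_6 = 23·17884436 + 4·102738263 = 822295080.
Step 3: Verify x_6² - 33·y_6² = 22313583553542811201 - 22313583553542811200 = 1 (should be 1). ✓

(x_1, y_1) = (23, 4); (x_6, y_6) = (4723725601, 822295080).


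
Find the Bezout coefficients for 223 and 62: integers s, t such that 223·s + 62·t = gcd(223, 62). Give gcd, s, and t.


Euclidean algorithm on (223, 62) — divide until remainder is 0:
  223 = 3 · 62 + 37
  62 = 1 · 37 + 25
  37 = 1 · 25 + 12
  25 = 2 · 12 + 1
  12 = 12 · 1 + 0
gcd(223, 62) = 1.
Track Bezout coefficients alongside the remainders: start with r₀ = 223 = a·1 + b·0 (s = 1, t = 0) and r₁ = 62 = a·0 + b·1 (s = 0, t = 1); each new remainder r_{k+1} = r_{k-1} − q_k·r_k inherits s_{k+1} = s_{k-1} − q_k·s_k, t_{k+1} = t_{k-1} − q_k·t_k, so r_k = a·s_k + b·t_k at every step:
  q = 3: r = 37, s = 1 − 3·0 = 1, t = 0 − 3·1 = -3  (check: 223·1 + 62·(-3) = 37)
  q = 1: r = 25, s = 0 − 1·1 = -1, t = 1 − 1·(-3) = 4  (check: 223·(-1) + 62·4 = 25)
  q = 1: r = 12, s = 1 − 1·(-1) = 2, t = -3 − 1·4 = -7  (check: 223·2 + 62·(-7) = 12)
  q = 2: r = 1, s = -1 − 2·2 = -5, t = 4 − 2·(-7) = 18  (check: 223·(-5) + 62·18 = 1)
The row with r = 1 (the gcd) gives the Bezout coefficients s = -5, t = 18.
Result: 223 · (-5) + 62 · (18) = 1.

gcd(223, 62) = 1; s = -5, t = 18 (check: 223·(-5) + 62·18 = 1).


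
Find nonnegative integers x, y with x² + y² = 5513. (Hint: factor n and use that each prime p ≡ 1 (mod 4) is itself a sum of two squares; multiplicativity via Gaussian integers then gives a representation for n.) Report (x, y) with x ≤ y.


Step 1: Factor n = 5513 = 37 · 149.
Step 2: Check the mod-4 condition on each prime factor: 37 ≡ 1 (mod 4), exponent 1; 149 ≡ 1 (mod 4), exponent 1.
All primes ≡ 3 (mod 4) appear to even exponent (or don't appear), so by the two-squares theorem n IS expressible as a sum of two squares.
Step 3: Build a representation. Here n = 37 · 149 is a product of primes ≡ 1 (mod 4). Each prime p ≡ 1 (mod 4) is itself a sum of two squares; find a² by testing p − a² for a perfect square:
  37: 37 − 1² = 36 = 6² ⇒ 37 = 1² + 6².
  149: 149 − 1² = 148, 149 − 2² = 145, 149 − 3² = 140, 149 − 4² = 133, 149 − 5² = 124, 149 − 6² = 113, 149 − 7² = 100 = 10² ⇒ 149 = 7² + 10².
  Combine using the Brahmagupta–Fibonacci identity (a² + b²)(c² + d²) = (ac − bd)² + (ad + bc)² = (ac + bd)² + (ad − bc)²:
  37 · 149 = 5513: from (1² + 6²)(7² + 10²), take (1·7 − 6·10, 1·10 + 6·7) = (7 − 60, 10 + 42) = (-53, 52); dropping signs (only squares matter) gives (53, 52); check 53² + 52² = 2809 + 2704 = 5513 ✓.
Step 4: Order so x ≤ y and verify: 52² + 53² = 2704 + 2809 = 5513 = n. ✓

n = 5513 = 52² + 53² (one valid representation with x ≤ y).


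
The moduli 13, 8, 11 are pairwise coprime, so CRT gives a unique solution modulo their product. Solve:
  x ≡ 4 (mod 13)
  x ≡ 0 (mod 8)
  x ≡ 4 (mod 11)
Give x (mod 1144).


Moduli 13, 8, 11 are pairwise coprime; by CRT there is a unique solution modulo M = 13 · 8 · 11 = 1144.
Solve pairwise, accumulating the modulus:
  Start with x ≡ 4 (mod 13).
  Combine with x ≡ 0 (mod 8): since gcd(13, 8) = 1, we get a unique residue mod 104.
    Write x = 4 + 13·t and substitute into x ≡ 0 (mod 8): 13·t ≡ 0 − 4 = -4 (mod 8).
    Reduce coefficients mod 8: 5·t ≡ 4 (mod 8).
    The inverse of 5 mod 8 is 5 (since 5·5 = 25 = 3·8 + 1), so t ≡ 5·4 = 20 ≡ 4 (mod 8).
    Then x = 4 + 13·4 = 56, valid modulo lcm(13, 8) = 104: x ≡ 56 (mod 104).
  Combine with x ≡ 4 (mod 11): since gcd(104, 11) = 1, we get a unique residue mod 1144.
    Write x = 56 + 104·t and substitute into x ≡ 4 (mod 11): 104·t ≡ 4 − 56 = -52 (mod 11).
    Reduce coefficients mod 11: 5·t ≡ 3 (mod 11).
    The inverse of 5 mod 11 is 9 (since 5·9 = 45 = 4·11 + 1), so t ≡ 9·3 = 27 ≡ 5 (mod 11).
    Then x = 56 + 104·5 = 576, valid modulo lcm(104, 11) = 1144: x ≡ 576 (mod 1144).
Verify: 576 mod 13 = 4 ✓, 576 mod 8 = 0 ✓, 576 mod 11 = 4 ✓.

x ≡ 576 (mod 1144).


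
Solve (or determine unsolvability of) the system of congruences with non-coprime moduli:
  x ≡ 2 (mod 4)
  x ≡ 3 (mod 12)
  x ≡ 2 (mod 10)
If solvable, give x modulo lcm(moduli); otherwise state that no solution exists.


Moduli 4, 12, 10 are not pairwise coprime, so CRT works modulo lcm(m_i) when all pairwise compatibility conditions hold.
Pairwise compatibility: gcd(m_i, m_j) must divide a_i - a_j for every pair.
Merge one congruence at a time:
  Start: x ≡ 2 (mod 4).
  Combine with x ≡ 3 (mod 12): gcd(4, 12) = 4, and 3 - 2 = 1 is NOT divisible by 4.
    ⇒ system is inconsistent (no integer solution).

No solution (the system is inconsistent).


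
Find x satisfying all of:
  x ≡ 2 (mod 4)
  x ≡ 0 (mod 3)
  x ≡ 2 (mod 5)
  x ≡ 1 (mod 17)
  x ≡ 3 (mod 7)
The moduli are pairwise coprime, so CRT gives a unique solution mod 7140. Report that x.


Product of moduli M = 4 · 3 · 5 · 17 · 7 = 7140.
Merge one congruence at a time:
  Start: x ≡ 2 (mod 4).
  Combine with x ≡ 0 (mod 3); new modulus lcm = 12.
    Write x = 2 + 4·t and substitute into x ≡ 0 (mod 3): 4·t ≡ 0 − 2 = -2 (mod 3).
    Reduce coefficients mod 3: 1·t ≡ 1 (mod 3).
    So t ≡ 1 (mod 3).
    Then x = 2 + 4·1 = 6, valid modulo lcm(4, 3) = 12: x ≡ 6 (mod 12).
  Combine with x ≡ 2 (mod 5); new modulus lcm = 60.
    Write x = 6 + 12·t and substitute into x ≡ 2 (mod 5): 12·t ≡ 2 − 6 = -4 (mod 5).
    Reduce coefficients mod 5: 2·t ≡ 1 (mod 5).
    The inverse of 2 mod 5 is 3 (since 2·3 = 6 = 1·5 + 1), so t ≡ 3·1 = 3 ≡ 3 (mod 5).
    Then x = 6 + 12·3 = 42, valid modulo lcm(12, 5) = 60: x ≡ 42 (mod 60).
  Combine with x ≡ 1 (mod 17); new modulus lcm = 1020.
    Write x = 42 + 60·t and substitute into x ≡ 1 (mod 17): 60·t ≡ 1 − 42 = -41 (mod 17).
    Reduce coefficients mod 17: 9·t ≡ 10 (mod 17).
    The inverse of 9 mod 17 is 2 (since 9·2 = 18 = 1·17 + 1), so t ≡ 2·10 = 20 ≡ 3 (mod 17).
    Then x = 42 + 60·3 = 222, valid modulo lcm(60, 17) = 1020: x ≡ 222 (mod 1020).
  Combine with x ≡ 3 (mod 7); new modulus lcm = 7140.
    Write x = 222 + 1020·t and substitute into x ≡ 3 (mod 7): 1020·t ≡ 3 − 222 = -219 (mod 7).
    Reduce coefficients mod 7: 5·t ≡ 5 (mod 7).
    The inverse of 5 mod 7 is 3 (since 5·3 = 15 = 2·7 + 1), so t ≡ 3·5 = 15 ≡ 1 (mod 7).
    Then x = 222 + 1020·1 = 1242, valid modulo lcm(1020, 7) = 7140: x ≡ 1242 (mod 7140).
Verify against each original: 1242 mod 4 = 2, 1242 mod 3 = 0, 1242 mod 5 = 2, 1242 mod 17 = 1, 1242 mod 7 = 3.

x ≡ 1242 (mod 7140).


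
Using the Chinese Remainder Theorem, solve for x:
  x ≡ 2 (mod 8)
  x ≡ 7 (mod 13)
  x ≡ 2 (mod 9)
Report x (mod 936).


Moduli 8, 13, 9 are pairwise coprime; by CRT there is a unique solution modulo M = 8 · 13 · 9 = 936.
Solve pairwise, accumulating the modulus:
  Start with x ≡ 2 (mod 8).
  Combine with x ≡ 7 (mod 13): since gcd(8, 13) = 1, we get a unique residue mod 104.
    Write x = 2 + 8·t and substitute into x ≡ 7 (mod 13): 8·t ≡ 7 − 2 = 5 (mod 13).
    The inverse of 8 mod 13 is 5 (since 8·5 = 40 = 3·13 + 1), so t ≡ 5·5 = 25 ≡ 12 (mod 13).
    Then x = 2 + 8·12 = 98, valid modulo lcm(8, 13) = 104: x ≡ 98 (mod 104).
  Combine with x ≡ 2 (mod 9): since gcd(104, 9) = 1, we get a unique residue mod 936.
    Write x = 98 + 104·t and substitute into x ≡ 2 (mod 9): 104·t ≡ 2 − 98 = -96 (mod 9).
    Reduce coefficients mod 9: 5·t ≡ 3 (mod 9).
    The inverse of 5 mod 9 is 2 (since 5·2 = 10 = 1·9 + 1), so t ≡ 2·3 = 6 ≡ 6 (mod 9).
    Then x = 98 + 104·6 = 722, valid modulo lcm(104, 9) = 936: x ≡ 722 (mod 936).
Verify: 722 mod 8 = 2 ✓, 722 mod 13 = 7 ✓, 722 mod 9 = 2 ✓.

x ≡ 722 (mod 936).


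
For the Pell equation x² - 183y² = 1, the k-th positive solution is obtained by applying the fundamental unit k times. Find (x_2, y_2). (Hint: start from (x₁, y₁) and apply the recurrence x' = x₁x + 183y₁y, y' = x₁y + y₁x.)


Step 1: Find the fundamental solution (x₁, y₁) of x² - 183y² = 1.
  Expand √183 as a continued fraction. a₀ = ⌊√183⌋ = 13; iterate m_{k+1} = d_k·a_k − m_k, d_{k+1} = (183 − m_{k+1}²)/d_k, a_{k+1} = ⌊(a₀ + m_{k+1})/d_{k+1}⌋ (starting m₀ = 0, d₀ = 1), with convergents p_k = a_k·p_{k-1} + p_{k-2}, q_k = a_k·q_{k-1} + q_{k-2} (p₋₁ = 1, q₋₁ = 0):
  k = 0: a₀ = 13; p₀/q₀ = 13/1; p₀² − 183·q₀² = 169 − 183 = -14.
  k = 1: m = 13, d = 14, a = ⌊(13 + 13)/14⌋ = 1; p/q = (1·13 + 1)/(1·1 + 0) = 14/1; p² − 183·q² = 196 − 183 = 13.
  k = 2: m = 1, d = 13, a = ⌊(13 + 1)/13⌋ = 1; p/q = (1·14 + 13)/(1·1 + 1) = 27/2; p² − 183·q² = 729 − 732 = -3.
  k = 3: m = 12, d = 3, a = ⌊(13 + 12)/3⌋ = 8; p/q = (8·27 + 14)/(8·2 + 1) = 230/17; p² − 183·q² = 52900 − 52887 = 13.
  k = 4: m = 12, d = 13, a = ⌊(13 + 12)/13⌋ = 1; p/q = (1·230 + 27)/(1·17 + 2) = 257/19; p² − 183·q² = 66049 − 66063 = -14.
  k = 5: m = 1, d = 14, a = ⌊(13 + 1)/14⌋ = 1; p/q = (1·257 + 230)/(1·19 + 17) = 487/36; p² − 183·q² = 237169 − 237168 = 1.
  The first convergent with p² − 183·q² = 1 gives the fundamental solution (x₁, y₁) = (487, 36).
Step 2: Apply the recurrence (x_{n+1}, y_{n+1}) = (x₁x_n + 183y₁y_n, x₁y_n + y₁x_n) repeatedly.
  From (x_1, y_1) = (487, 36): x_2 = 487·487 + 183·36·36 = 474337; y_2 = 487·36 + 36·487 = 35064.
Step 3: Verify x_2² - 183·y_2² = 224995589569 - 224995589568 = 1 (should be 1). ✓

(x_1, y_1) = (487, 36); (x_2, y_2) = (474337, 35064).


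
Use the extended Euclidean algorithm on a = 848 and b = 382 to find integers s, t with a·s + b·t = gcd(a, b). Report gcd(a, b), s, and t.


Euclidean algorithm on (848, 382) — divide until remainder is 0:
  848 = 2 · 382 + 84
  382 = 4 · 84 + 46
  84 = 1 · 46 + 38
  46 = 1 · 38 + 8
  38 = 4 · 8 + 6
  8 = 1 · 6 + 2
  6 = 3 · 2 + 0
gcd(848, 382) = 2.
Track Bezout coefficients alongside the remainders: start with r₀ = 848 = a·1 + b·0 (s = 1, t = 0) and r₁ = 382 = a·0 + b·1 (s = 0, t = 1); each new remainder r_{k+1} = r_{k-1} − q_k·r_k inherits s_{k+1} = s_{k-1} − q_k·s_k, t_{k+1} = t_{k-1} − q_k·t_k, so r_k = a·s_k + b·t_k at every step:
  q = 2: r = 84, s = 1 − 2·0 = 1, t = 0 − 2·1 = -2  (check: 848·1 + 382·(-2) = 84)
  q = 4: r = 46, s = 0 − 4·1 = -4, t = 1 − 4·(-2) = 9  (check: 848·(-4) + 382·9 = 46)
  q = 1: r = 38, s = 1 − 1·(-4) = 5, t = -2 − 1·9 = -11  (check: 848·5 + 382·(-11) = 38)
  q = 1: r = 8, s = -4 − 1·5 = -9, t = 9 − 1·(-11) = 20  (check: 848·(-9) + 382·20 = 8)
  q = 4: r = 6, s = 5 − 4·(-9) = 41, t = -11 − 4·20 = -91  (check: 848·41 + 382·(-91) = 6)
  q = 1: r = 2, s = -9 − 1·41 = -50, t = 20 − 1·(-91) = 111  (check: 848·(-50) + 382·111 = 2)
The row with r = 2 (the gcd) gives the Bezout coefficients s = -50, t = 111.
Result: 848 · (-50) + 382 · (111) = 2.

gcd(848, 382) = 2; s = -50, t = 111 (check: 848·(-50) + 382·111 = 2).


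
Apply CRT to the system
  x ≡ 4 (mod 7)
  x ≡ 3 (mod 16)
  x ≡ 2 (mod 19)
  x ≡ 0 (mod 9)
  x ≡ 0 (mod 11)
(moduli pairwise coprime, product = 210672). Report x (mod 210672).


Product of moduli M = 7 · 16 · 19 · 9 · 11 = 210672.
Merge one congruence at a time:
  Start: x ≡ 4 (mod 7).
  Combine with x ≡ 3 (mod 16); new modulus lcm = 112.
    Write x = 4 + 7·t and substitute into x ≡ 3 (mod 16): 7·t ≡ 3 − 4 = -1 (mod 16).
    Reduce coefficients mod 16: 7·t ≡ 15 (mod 16).
    The inverse of 7 mod 16 is 7 (since 7·7 = 49 = 3·16 + 1), so t ≡ 7·15 = 105 ≡ 9 (mod 16).
    Then x = 4 + 7·9 = 67, valid modulo lcm(7, 16) = 112: x ≡ 67 (mod 112).
  Combine with x ≡ 2 (mod 19); new modulus lcm = 2128.
    Write x = 67 + 112·t and substitute into x ≡ 2 (mod 19): 112·t ≡ 2 − 67 = -65 (mod 19).
    Reduce coefficients mod 19: 17·t ≡ 11 (mod 19).
    The inverse of 17 mod 19 is 9 (since 17·9 = 153 = 8·19 + 1), so t ≡ 9·11 = 99 ≡ 4 (mod 19).
    Then x = 67 + 112·4 = 515, valid modulo lcm(112, 19) = 2128: x ≡ 515 (mod 2128).
  Combine with x ≡ 0 (mod 9); new modulus lcm = 19152.
    Write x = 515 + 2128·t and substitute into x ≡ 0 (mod 9): 2128·t ≡ 0 − 515 = -515 (mod 9).
    Reduce coefficients mod 9: 4·t ≡ 7 (mod 9).
    The inverse of 4 mod 9 is 7 (since 4·7 = 28 = 3·9 + 1), so t ≡ 7·7 = 49 ≡ 4 (mod 9).
    Then x = 515 + 2128·4 = 9027, valid modulo lcm(2128, 9) = 19152: x ≡ 9027 (mod 19152).
  Combine with x ≡ 0 (mod 11); new modulus lcm = 210672.
    Write x = 9027 + 19152·t and substitute into x ≡ 0 (mod 11): 19152·t ≡ 0 − 9027 = -9027 (mod 11).
    Reduce coefficients mod 11: 1·t ≡ 4 (mod 11).
    So t ≡ 4 (mod 11).
    Then x = 9027 + 19152·4 = 85635, valid modulo lcm(19152, 11) = 210672: x ≡ 85635 (mod 210672).
Verify against each original: 85635 mod 7 = 4, 85635 mod 16 = 3, 85635 mod 19 = 2, 85635 mod 9 = 0, 85635 mod 11 = 0.

x ≡ 85635 (mod 210672).


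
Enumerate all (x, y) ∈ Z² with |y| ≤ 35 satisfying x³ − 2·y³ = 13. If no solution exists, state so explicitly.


The equation is x³ - 2y³ = 13. For fixed y, x³ = 2·y³ + 13, so a solution requires the RHS to be a perfect cube.
Strategy: iterate y from -35 to 35, compute RHS = 2·y³ + 13, and check whether it is a (positive or negative) perfect cube.
Check small values of y:
  y = 0: RHS = 13 is not a perfect cube.
  y = 1: RHS = 15 is not a perfect cube.
  y = -1: RHS = 11 is not a perfect cube.
  y = 2: RHS = 29 is not a perfect cube.
  y = -2: RHS = -3 is not a perfect cube.
  y = 3: RHS = 67 is not a perfect cube.
  y = -3: RHS = -41 is not a perfect cube.
Continuing the search up to |y| = 35 finds no solutions either.
No (x, y) in the scanned range satisfies the equation.

No integer solutions with |y| ≤ 35.


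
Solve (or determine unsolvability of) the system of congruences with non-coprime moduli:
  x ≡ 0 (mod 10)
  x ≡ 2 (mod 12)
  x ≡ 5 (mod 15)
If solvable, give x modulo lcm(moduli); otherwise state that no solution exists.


Moduli 10, 12, 15 are not pairwise coprime, so CRT works modulo lcm(m_i) when all pairwise compatibility conditions hold.
Pairwise compatibility: gcd(m_i, m_j) must divide a_i - a_j for every pair.
Merge one congruence at a time:
  Start: x ≡ 0 (mod 10).
  Combine with x ≡ 2 (mod 12): gcd(10, 12) = 2; 2 - 0 = 2, which IS divisible by 2, so compatible.
    Write x = 0 + 10·t and substitute into x ≡ 2 (mod 12): 10·t ≡ 2 − 0 = 2 (mod 12).
    Divide the congruence (and modulus) by g = 2: 5·t ≡ 1 (mod 6).
    The inverse of 5 mod 6 is 5 (since 5·5 = 25 = 4·6 + 1), so t ≡ 5·1 = 5 ≡ 5 (mod 6).
    Then x = 0 + 10·5 = 50, valid modulo lcm(10, 12) = 60: x ≡ 50 (mod 60).
  Combine with x ≡ 5 (mod 15): gcd(60, 15) = 15; 5 - 50 = -45, which IS divisible by 15, so compatible.
    Write x = 50 + 60·t and substitute into x ≡ 5 (mod 15): 60·t ≡ 5 − 50 = -45 (mod 15).
    Divide the congruence (and modulus) by g = 15: 4·t ≡ -3 (mod 1).
    Modulo 1 every t works; take t = 0.
    Then x = 50 + 60·0 = 50, valid modulo lcm(60, 15) = 60: x ≡ 50 (mod 60).
Verify: 50 mod 10 = 0, 50 mod 12 = 2, 50 mod 15 = 5.

x ≡ 50 (mod 60).


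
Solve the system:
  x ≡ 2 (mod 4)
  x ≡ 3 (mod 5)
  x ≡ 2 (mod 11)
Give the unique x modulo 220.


Moduli 4, 5, 11 are pairwise coprime; by CRT there is a unique solution modulo M = 4 · 5 · 11 = 220.
Solve pairwise, accumulating the modulus:
  Start with x ≡ 2 (mod 4).
  Combine with x ≡ 3 (mod 5): since gcd(4, 5) = 1, we get a unique residue mod 20.
    Write x = 2 + 4·t and substitute into x ≡ 3 (mod 5): 4·t ≡ 3 − 2 = 1 (mod 5).
    The inverse of 4 mod 5 is 4 (since 4·4 = 16 = 3·5 + 1), so t ≡ 4·1 = 4 ≡ 4 (mod 5).
    Then x = 2 + 4·4 = 18, valid modulo lcm(4, 5) = 20: x ≡ 18 (mod 20).
  Combine with x ≡ 2 (mod 11): since gcd(20, 11) = 1, we get a unique residue mod 220.
    Write x = 18 + 20·t and substitute into x ≡ 2 (mod 11): 20·t ≡ 2 − 18 = -16 (mod 11).
    Reduce coefficients mod 11: 9·t ≡ 6 (mod 11).
    The inverse of 9 mod 11 is 5 (since 9·5 = 45 = 4·11 + 1), so t ≡ 5·6 = 30 ≡ 8 (mod 11).
    Then x = 18 + 20·8 = 178, valid modulo lcm(20, 11) = 220: x ≡ 178 (mod 220).
Verify: 178 mod 4 = 2 ✓, 178 mod 5 = 3 ✓, 178 mod 11 = 2 ✓.

x ≡ 178 (mod 220).


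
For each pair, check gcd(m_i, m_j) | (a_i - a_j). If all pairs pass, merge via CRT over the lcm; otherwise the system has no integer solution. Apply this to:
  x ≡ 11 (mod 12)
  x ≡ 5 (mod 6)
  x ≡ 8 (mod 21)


Moduli 12, 6, 21 are not pairwise coprime, so CRT works modulo lcm(m_i) when all pairwise compatibility conditions hold.
Pairwise compatibility: gcd(m_i, m_j) must divide a_i - a_j for every pair.
Merge one congruence at a time:
  Start: x ≡ 11 (mod 12).
  Combine with x ≡ 5 (mod 6): gcd(12, 6) = 6; 5 - 11 = -6, which IS divisible by 6, so compatible.
    Write x = 11 + 12·t and substitute into x ≡ 5 (mod 6): 12·t ≡ 5 − 11 = -6 (mod 6).
    Divide the congruence (and modulus) by g = 6: 2·t ≡ -1 (mod 1).
    Modulo 1 every t works; take t = 0.
    Then x = 11 + 12·0 = 11, valid modulo lcm(12, 6) = 12: x ≡ 11 (mod 12).
  Combine with x ≡ 8 (mod 21): gcd(12, 21) = 3; 8 - 11 = -3, which IS divisible by 3, so compatible.
    Write x = 11 + 12·t and substitute into x ≡ 8 (mod 21): 12·t ≡ 8 − 11 = -3 (mod 21).
    Divide the congruence (and modulus) by g = 3: 4·t ≡ -1 (mod 7).
    Reduce coefficients mod 7: 4·t ≡ 6 (mod 7).
    The inverse of 4 mod 7 is 2 (since 4·2 = 8 = 1·7 + 1), so t ≡ 2·6 = 12 ≡ 5 (mod 7).
    Then x = 11 + 12·5 = 71, valid modulo lcm(12, 21) = 84: x ≡ 71 (mod 84).
Verify: 71 mod 12 = 11, 71 mod 6 = 5, 71 mod 21 = 8.

x ≡ 71 (mod 84).


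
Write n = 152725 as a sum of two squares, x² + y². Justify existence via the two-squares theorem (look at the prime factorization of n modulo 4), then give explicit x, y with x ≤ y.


Step 1: Factor n = 152725 = 5^2 · 41 · 149.
Step 2: Check the mod-4 condition on each prime factor: 5 ≡ 1 (mod 4), exponent 2; 41 ≡ 1 (mod 4), exponent 1; 149 ≡ 1 (mod 4), exponent 1.
All primes ≡ 3 (mod 4) appear to even exponent (or don't appear), so by the two-squares theorem n IS expressible as a sum of two squares.
Step 3: Build a representation. Group n = k² · m with k = 5 and m = 41 · 149 = 6109 (a product of primes ≡ 1 (mod 4)); a representation of m scales to one of n via (k·x)² + (k·y)² = k²(x² + y²). Each prime p ≡ 1 (mod 4) is itself a sum of two squares; find a² by testing p − a² for a perfect square:
  41: 41 − 1² = 40, 41 − 2² = 37, 41 − 3² = 32, 41 − 4² = 25 = 5² ⇒ 41 = 4² + 5².
  149: 149 − 1² = 148, 149 − 2² = 145, 149 − 3² = 140, 149 − 4² = 133, 149 − 5² = 124, 149 − 6² = 113, 149 − 7² = 100 = 10² ⇒ 149 = 7² + 10².
  Combine using the Brahmagupta–Fibonacci identity (a² + b²)(c² + d²) = (ac − bd)² + (ad + bc)² = (ac + bd)² + (ad − bc)²:
  41 · 149 = 6109: from (4² + 5²)(7² + 10²), take (4·7 − 5·10, 4·10 + 5·7) = (28 − 50, 40 + 35) = (-22, 75); dropping signs (only squares matter) gives (22, 75); check 22² + 75² = 484 + 5625 = 6109 ✓.
  Scale by k = 5: (5·22, 5·75) = (110, 375).
Step 4: Order so x ≤ y and verify: 110² + 375² = 12100 + 140625 = 152725 = n. ✓

n = 152725 = 110² + 375² (one valid representation with x ≤ y).


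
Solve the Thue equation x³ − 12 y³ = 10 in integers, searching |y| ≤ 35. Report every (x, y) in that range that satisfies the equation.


The equation is x³ - 12y³ = 10. For fixed y, x³ = 12·y³ + 10, so a solution requires the RHS to be a perfect cube.
Strategy: iterate y from -35 to 35, compute RHS = 12·y³ + 10, and check whether it is a (positive or negative) perfect cube.
Check small values of y:
  y = 0: RHS = 10 is not a perfect cube.
  y = 1: RHS = 22 is not a perfect cube.
  y = -1: RHS = -2 is not a perfect cube.
  y = 2: RHS = 106 is not a perfect cube.
  y = -2: RHS = -86 is not a perfect cube.
  y = 3: RHS = 334 is not a perfect cube.
  y = -3: RHS = -314 is not a perfect cube.
Continuing the search up to |y| = 35 finds no solutions either.
No (x, y) in the scanned range satisfies the equation.

No integer solutions with |y| ≤ 35.


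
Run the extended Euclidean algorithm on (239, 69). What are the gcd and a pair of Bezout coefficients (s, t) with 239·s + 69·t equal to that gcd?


Euclidean algorithm on (239, 69) — divide until remainder is 0:
  239 = 3 · 69 + 32
  69 = 2 · 32 + 5
  32 = 6 · 5 + 2
  5 = 2 · 2 + 1
  2 = 2 · 1 + 0
gcd(239, 69) = 1.
Track Bezout coefficients alongside the remainders: start with r₀ = 239 = a·1 + b·0 (s = 1, t = 0) and r₁ = 69 = a·0 + b·1 (s = 0, t = 1); each new remainder r_{k+1} = r_{k-1} − q_k·r_k inherits s_{k+1} = s_{k-1} − q_k·s_k, t_{k+1} = t_{k-1} − q_k·t_k, so r_k = a·s_k + b·t_k at every step:
  q = 3: r = 32, s = 1 − 3·0 = 1, t = 0 − 3·1 = -3  (check: 239·1 + 69·(-3) = 32)
  q = 2: r = 5, s = 0 − 2·1 = -2, t = 1 − 2·(-3) = 7  (check: 239·(-2) + 69·7 = 5)
  q = 6: r = 2, s = 1 − 6·(-2) = 13, t = -3 − 6·7 = -45  (check: 239·13 + 69·(-45) = 2)
  q = 2: r = 1, s = -2 − 2·13 = -28, t = 7 − 2·(-45) = 97  (check: 239·(-28) + 69·97 = 1)
The row with r = 1 (the gcd) gives the Bezout coefficients s = -28, t = 97.
Result: 239 · (-28) + 69 · (97) = 1.

gcd(239, 69) = 1; s = -28, t = 97 (check: 239·(-28) + 69·97 = 1).


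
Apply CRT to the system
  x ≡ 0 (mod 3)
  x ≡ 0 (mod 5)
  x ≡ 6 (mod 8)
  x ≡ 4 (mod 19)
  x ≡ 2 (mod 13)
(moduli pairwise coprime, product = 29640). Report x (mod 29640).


Product of moduli M = 3 · 5 · 8 · 19 · 13 = 29640.
Merge one congruence at a time:
  Start: x ≡ 0 (mod 3).
  Combine with x ≡ 0 (mod 5); new modulus lcm = 15.
    Write x = 0 + 3·t and substitute into x ≡ 0 (mod 5): 3·t ≡ 0 − 0 = 0 (mod 5).
    The inverse of 3 mod 5 is 2 (since 3·2 = 6 = 1·5 + 1), so t ≡ 2·0 = 0 ≡ 0 (mod 5).
    Then x = 0 + 3·0 = 0, valid modulo lcm(3, 5) = 15: x ≡ 0 (mod 15).
  Combine with x ≡ 6 (mod 8); new modulus lcm = 120.
    Write x = 0 + 15·t and substitute into x ≡ 6 (mod 8): 15·t ≡ 6 − 0 = 6 (mod 8).
    Reduce coefficients mod 8: 7·t ≡ 6 (mod 8).
    The inverse of 7 mod 8 is 7 (since 7·7 = 49 = 6·8 + 1), so t ≡ 7·6 = 42 ≡ 2 (mod 8).
    Then x = 0 + 15·2 = 30, valid modulo lcm(15, 8) = 120: x ≡ 30 (mod 120).
  Combine with x ≡ 4 (mod 19); new modulus lcm = 2280.
    Write x = 30 + 120·t and substitute into x ≡ 4 (mod 19): 120·t ≡ 4 − 30 = -26 (mod 19).
    Reduce coefficients mod 19: 6·t ≡ 12 (mod 19).
    The inverse of 6 mod 19 is 16 (since 6·16 = 96 = 5·19 + 1), so t ≡ 16·12 = 192 ≡ 2 (mod 19).
    Then x = 30 + 120·2 = 270, valid modulo lcm(120, 19) = 2280: x ≡ 270 (mod 2280).
  Combine with x ≡ 2 (mod 13); new modulus lcm = 29640.
    Write x = 270 + 2280·t and substitute into x ≡ 2 (mod 13): 2280·t ≡ 2 − 270 = -268 (mod 13).
    Reduce coefficients mod 13: 5·t ≡ 5 (mod 13).
    The inverse of 5 mod 13 is 8 (since 5·8 = 40 = 3·13 + 1), so t ≡ 8·5 = 40 ≡ 1 (mod 13).
    Then x = 270 + 2280·1 = 2550, valid modulo lcm(2280, 13) = 29640: x ≡ 2550 (mod 29640).
Verify against each original: 2550 mod 3 = 0, 2550 mod 5 = 0, 2550 mod 8 = 6, 2550 mod 19 = 4, 2550 mod 13 = 2.

x ≡ 2550 (mod 29640).


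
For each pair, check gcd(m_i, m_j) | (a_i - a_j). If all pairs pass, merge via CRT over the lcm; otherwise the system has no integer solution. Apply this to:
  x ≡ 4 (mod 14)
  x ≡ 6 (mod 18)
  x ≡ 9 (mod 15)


Moduli 14, 18, 15 are not pairwise coprime, so CRT works modulo lcm(m_i) when all pairwise compatibility conditions hold.
Pairwise compatibility: gcd(m_i, m_j) must divide a_i - a_j for every pair.
Merge one congruence at a time:
  Start: x ≡ 4 (mod 14).
  Combine with x ≡ 6 (mod 18): gcd(14, 18) = 2; 6 - 4 = 2, which IS divisible by 2, so compatible.
    Write x = 4 + 14·t and substitute into x ≡ 6 (mod 18): 14·t ≡ 6 − 4 = 2 (mod 18).
    Divide the congruence (and modulus) by g = 2: 7·t ≡ 1 (mod 9).
    The inverse of 7 mod 9 is 4 (since 7·4 = 28 = 3·9 + 1), so t ≡ 4·1 = 4 ≡ 4 (mod 9).
    Then x = 4 + 14·4 = 60, valid modulo lcm(14, 18) = 126: x ≡ 60 (mod 126).
  Combine with x ≡ 9 (mod 15): gcd(126, 15) = 3; 9 - 60 = -51, which IS divisible by 3, so compatible.
    Write x = 60 + 126·t and substitute into x ≡ 9 (mod 15): 126·t ≡ 9 − 60 = -51 (mod 15).
    Divide the congruence (and modulus) by g = 3: 42·t ≡ -17 (mod 5).
    Reduce coefficients mod 5: 2·t ≡ 3 (mod 5).
    The inverse of 2 mod 5 is 3 (since 2·3 = 6 = 1·5 + 1), so t ≡ 3·3 = 9 ≡ 4 (mod 5).
    Then x = 60 + 126·4 = 564, valid modulo lcm(126, 15) = 630: x ≡ 564 (mod 630).
Verify: 564 mod 14 = 4, 564 mod 18 = 6, 564 mod 15 = 9.

x ≡ 564 (mod 630).


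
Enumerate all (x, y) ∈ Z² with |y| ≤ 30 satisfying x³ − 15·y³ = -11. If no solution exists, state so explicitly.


The equation is x³ - 15y³ = -11. For fixed y, x³ = 15·y³ − 11, so a solution requires the RHS to be a perfect cube.
Strategy: iterate y from -30 to 30, compute RHS = 15·y³ − 11, and check whether it is a (positive or negative) perfect cube.
Check small values of y:
  y = 0: RHS = -11 is not a perfect cube.
  y = 1: RHS = 4 is not a perfect cube.
  y = -1: RHS = -26 is not a perfect cube.
  y = 2: RHS = 109 is not a perfect cube.
  y = -2: RHS = -131 is not a perfect cube.
  y = 3: RHS = 394 is not a perfect cube.
  y = -3: RHS = -416 is not a perfect cube.
Continuing the search up to |y| = 30 finds no solutions either.
No (x, y) in the scanned range satisfies the equation.

No integer solutions with |y| ≤ 30.


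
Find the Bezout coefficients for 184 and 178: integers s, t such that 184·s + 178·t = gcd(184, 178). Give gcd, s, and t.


Euclidean algorithm on (184, 178) — divide until remainder is 0:
  184 = 1 · 178 + 6
  178 = 29 · 6 + 4
  6 = 1 · 4 + 2
  4 = 2 · 2 + 0
gcd(184, 178) = 2.
Track Bezout coefficients alongside the remainders: start with r₀ = 184 = a·1 + b·0 (s = 1, t = 0) and r₁ = 178 = a·0 + b·1 (s = 0, t = 1); each new remainder r_{k+1} = r_{k-1} − q_k·r_k inherits s_{k+1} = s_{k-1} − q_k·s_k, t_{k+1} = t_{k-1} − q_k·t_k, so r_k = a·s_k + b·t_k at every step:
  q = 1: r = 6, s = 1 − 1·0 = 1, t = 0 − 1·1 = -1  (check: 184·1 + 178·(-1) = 6)
  q = 29: r = 4, s = 0 − 29·1 = -29, t = 1 − 29·(-1) = 30  (check: 184·(-29) + 178·30 = 4)
  q = 1: r = 2, s = 1 − 1·(-29) = 30, t = -1 − 1·30 = -31  (check: 184·30 + 178·(-31) = 2)
The row with r = 2 (the gcd) gives the Bezout coefficients s = 30, t = -31.
Result: 184 · (30) + 178 · (-31) = 2.

gcd(184, 178) = 2; s = 30, t = -31 (check: 184·30 + 178·(-31) = 2).


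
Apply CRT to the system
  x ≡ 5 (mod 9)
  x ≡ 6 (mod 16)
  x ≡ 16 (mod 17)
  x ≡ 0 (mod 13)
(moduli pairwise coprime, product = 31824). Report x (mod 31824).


Product of moduli M = 9 · 16 · 17 · 13 = 31824.
Merge one congruence at a time:
  Start: x ≡ 5 (mod 9).
  Combine with x ≡ 6 (mod 16); new modulus lcm = 144.
    Write x = 5 + 9·t and substitute into x ≡ 6 (mod 16): 9·t ≡ 6 − 5 = 1 (mod 16).
    The inverse of 9 mod 16 is 9 (since 9·9 = 81 = 5·16 + 1), so t ≡ 9·1 = 9 ≡ 9 (mod 16).
    Then x = 5 + 9·9 = 86, valid modulo lcm(9, 16) = 144: x ≡ 86 (mod 144).
  Combine with x ≡ 16 (mod 17); new modulus lcm = 2448.
    Write x = 86 + 144·t and substitute into x ≡ 16 (mod 17): 144·t ≡ 16 − 86 = -70 (mod 17).
    Reduce coefficients mod 17: 8·t ≡ 15 (mod 17).
    The inverse of 8 mod 17 is 15 (since 8·15 = 120 = 7·17 + 1), so t ≡ 15·15 = 225 ≡ 4 (mod 17).
    Then x = 86 + 144·4 = 662, valid modulo lcm(144, 17) = 2448: x ≡ 662 (mod 2448).
  Combine with x ≡ 0 (mod 13); new modulus lcm = 31824.
    Write x = 662 + 2448·t and substitute into x ≡ 0 (mod 13): 2448·t ≡ 0 − 662 = -662 (mod 13).
    Reduce coefficients mod 13: 4·t ≡ 1 (mod 13).
    The inverse of 4 mod 13 is 10 (since 4·10 = 40 = 3·13 + 1), so t ≡ 10·1 = 10 ≡ 10 (mod 13).
    Then x = 662 + 2448·10 = 25142, valid modulo lcm(2448, 13) = 31824: x ≡ 25142 (mod 31824).
Verify against each original: 25142 mod 9 = 5, 25142 mod 16 = 6, 25142 mod 17 = 16, 25142 mod 13 = 0.

x ≡ 25142 (mod 31824).


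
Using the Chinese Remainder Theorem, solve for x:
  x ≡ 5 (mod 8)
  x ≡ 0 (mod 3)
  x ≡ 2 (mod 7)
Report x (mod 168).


Moduli 8, 3, 7 are pairwise coprime; by CRT there is a unique solution modulo M = 8 · 3 · 7 = 168.
Solve pairwise, accumulating the modulus:
  Start with x ≡ 5 (mod 8).
  Combine with x ≡ 0 (mod 3): since gcd(8, 3) = 1, we get a unique residue mod 24.
    Write x = 5 + 8·t and substitute into x ≡ 0 (mod 3): 8·t ≡ 0 − 5 = -5 (mod 3).
    Reduce coefficients mod 3: 2·t ≡ 1 (mod 3).
    The inverse of 2 mod 3 is 2 (since 2·2 = 4 = 1·3 + 1), so t ≡ 2·1 = 2 ≡ 2 (mod 3).
    Then x = 5 + 8·2 = 21, valid modulo lcm(8, 3) = 24: x ≡ 21 (mod 24).
  Combine with x ≡ 2 (mod 7): since gcd(24, 7) = 1, we get a unique residue mod 168.
    Write x = 21 + 24·t and substitute into x ≡ 2 (mod 7): 24·t ≡ 2 − 21 = -19 (mod 7).
    Reduce coefficients mod 7: 3·t ≡ 2 (mod 7).
    The inverse of 3 mod 7 is 5 (since 3·5 = 15 = 2·7 + 1), so t ≡ 5·2 = 10 ≡ 3 (mod 7).
    Then x = 21 + 24·3 = 93, valid modulo lcm(24, 7) = 168: x ≡ 93 (mod 168).
Verify: 93 mod 8 = 5 ✓, 93 mod 3 = 0 ✓, 93 mod 7 = 2 ✓.

x ≡ 93 (mod 168).


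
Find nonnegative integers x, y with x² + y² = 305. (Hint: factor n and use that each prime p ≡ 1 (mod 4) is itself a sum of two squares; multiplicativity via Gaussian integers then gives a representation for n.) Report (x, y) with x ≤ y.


Step 1: Factor n = 305 = 5 · 61.
Step 2: Check the mod-4 condition on each prime factor: 5 ≡ 1 (mod 4), exponent 1; 61 ≡ 1 (mod 4), exponent 1.
All primes ≡ 3 (mod 4) appear to even exponent (or don't appear), so by the two-squares theorem n IS expressible as a sum of two squares.
Step 3: Build a representation. Here n = 5 · 61 is a product of primes ≡ 1 (mod 4). Each prime p ≡ 1 (mod 4) is itself a sum of two squares; find a² by testing p − a² for a perfect square:
  5: 5 − 1² = 4 = 2² ⇒ 5 = 1² + 2².
  61: 61 − 1² = 60, 61 − 2² = 57, 61 − 3² = 52, 61 − 4² = 45, 61 − 5² = 36 = 6² ⇒ 61 = 5² + 6².
  Combine using the Brahmagupta–Fibonacci identity (a² + b²)(c² + d²) = (ac − bd)² + (ad + bc)² = (ac + bd)² + (ad − bc)²:
  5 · 61 = 305: from (1² + 2²)(5² + 6²), take (1·5 − 2·6, 1·6 + 2·5) = (5 − 12, 6 + 10) = (-7, 16); dropping signs (only squares matter) gives (7, 16); check 7² + 16² = 49 + 256 = 305 ✓.
Step 4: Order so x ≤ y and verify: 7² + 16² = 49 + 256 = 305 = n. ✓

n = 305 = 7² + 16² (one valid representation with x ≤ y).
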